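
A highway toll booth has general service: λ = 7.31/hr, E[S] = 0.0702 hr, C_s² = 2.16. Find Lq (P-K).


ρ = λ·E[S] = 7.31·0.0702 = 0.5132
Lq = ρ²(1+C_s²)/(2(1−ρ)) = 0.2633·(1+2.16)/(2·0.4868)
= 0.2633·3.1600/0.9737 = 0.85464

Final: 0.85464


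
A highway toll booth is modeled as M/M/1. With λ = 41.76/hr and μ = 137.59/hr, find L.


ρ = λ/μ = 41.76/137.59 = 0.3035
L = ρ/(1−ρ) = 0.3035/(1 − 0.3035) = 0.3035/0.6965 = 0.4358

Final: 0.4358


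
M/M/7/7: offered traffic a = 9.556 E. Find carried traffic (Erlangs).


B(7,9.556) = 0.388684 (Erlang-B)
Carried load = a(1 − B) = 9.556·(1 − 0.388684) = 9.556·0.611316 = 5.8417 E

Final: 5.8417 Erlangs


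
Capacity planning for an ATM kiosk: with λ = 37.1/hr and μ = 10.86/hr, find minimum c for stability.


Stability requires cμ > λ ⇔ c > λ/μ.
λ/μ = 37.1/10.86 = 3.4162
Minimum integer c = ⌊3.4162⌋ + 1 = 4
Check: 4·10.86 = 43.44 > 37.1, while 3·10.86 = 32.58 ≤ 37.1

Final: 4 servers


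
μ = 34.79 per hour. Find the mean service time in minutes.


Mean service time = 1/μ = 1/34.79 hour = 0.02874 hour
In minutes: 0.02874 × 60 = 1.7246 min

Final: 1.7246 min


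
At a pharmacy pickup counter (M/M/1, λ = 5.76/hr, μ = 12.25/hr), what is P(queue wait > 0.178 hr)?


ρ = 5.76/12.25 = 0.4702
P(Wq > t) = ρ·e^{−(μ−λ)t} = 0.4702·e^{−1.1552}
= 0.4702·0.314988 = 0.148109

Final: 0.148109


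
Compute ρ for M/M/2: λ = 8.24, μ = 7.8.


ρ = λ/(cμ) = 8.24/(2·7.8) = 8.24/15.60 = 0.5282

Final: 0.5282


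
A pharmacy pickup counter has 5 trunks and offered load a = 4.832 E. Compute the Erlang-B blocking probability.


B(c,a) = (a^c/c!) / Σ_{k=0}^{c} a^k/k!
a^5/5! = 21.950953
Σ terms (k=0..5): 1.00000 + 4.83200 + 11.67411 + 18.80310 + 22.71415 + 21.95095 = 80.974317
B = 21.950953/80.974317 = 0.271085

Final: 0.271085


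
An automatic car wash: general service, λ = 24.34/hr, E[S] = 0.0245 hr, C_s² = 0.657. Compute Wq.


ρ = λ·E[S] = 24.34·0.0245 = 0.5963
E[S²] = E[S]²(1+C_s²) = 0.0245²·(1+0.657) = 0.0009946
Wq = λ·E[S²]/(2(1−ρ)) = 24.34·0.0009946/(2·0.4037) = 0.02999 hr

Final: 0.02999 hr


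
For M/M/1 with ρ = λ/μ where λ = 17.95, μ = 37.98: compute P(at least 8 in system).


ρ = 17.95/37.98 = 0.4726
P(N ≥ n) = ρ^n = 0.4726^8 = 0.002489

Final: 0.002489


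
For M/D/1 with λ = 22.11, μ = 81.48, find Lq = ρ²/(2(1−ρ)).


ρ = 22.11/81.48 = 0.2714
M/D/1: Lq = ρ²/(2(1−ρ)) = 0.07363/(2·0.7286) = 0.05053

Final: 0.05053


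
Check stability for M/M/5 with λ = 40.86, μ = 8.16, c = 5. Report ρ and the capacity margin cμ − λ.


Total capacity cμ = 5·8.16 = 40.80/hr
ρ = λ/(cμ) = 40.86/40.80 = 1.0015
Stable ⇔ ρ < 1: NO
Spare capacity = cμ − λ = 40.80 − 40.86 = -0.06/hr

Final: ρ = 1.0015; unstable; margin = -0.06/hr


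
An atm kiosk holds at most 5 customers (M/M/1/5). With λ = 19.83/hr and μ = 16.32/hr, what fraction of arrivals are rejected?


ρ = λ/μ = 19.83/16.32 = 1.2151
P_K = (1−ρ)ρ^K/(1−ρ^(K+1)) = (-0.2151·2.648578)/(1 − 3.218217)
= -0.569639/-2.218217 = 0.256800

Final: 0.256800


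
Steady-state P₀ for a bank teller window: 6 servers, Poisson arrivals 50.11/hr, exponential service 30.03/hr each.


a = λ/μ = 50.11/30.03 = 1.6687; ρ = a/c = 0.2781
Σ_{k=0}^{5} a^k/k! (terms k=0..5) = 1.00000 + 1.66866 + 1.39222 + 0.77438 + 0.32305 + 0.10781 = 5.26613
Tail: a^6/(6!(1−ρ)) = 21.58810/(720·0.7219) = 0.04153
P₀ = 1/(5.26613 + 0.04153) = 1/5.30766 = 0.188407

Final: 0.188407


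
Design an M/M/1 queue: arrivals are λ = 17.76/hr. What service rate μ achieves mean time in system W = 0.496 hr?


W = 1/(μ−λ) ⇒ μ − λ = 1/W = 1/0.496 = 2.0161
μ = λ + 1/W = 17.76 + 2.0161 = 19.7761 per hr

Final: 19.7761 /hr


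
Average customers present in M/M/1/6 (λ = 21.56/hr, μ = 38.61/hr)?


ρ = 21.56/38.61 = 0.5584
L = ρ[1 − (K+1)ρ^K + Kρ^(K+1)] / [(1−ρ)(1−ρ^(K+1))]
Numerator: 0.5584·(1 − 7·0.030318 + 6·0.016929) = 0.496619
Denominator: (0.4416)·(0.983071) = 0.434119
L = 0.496619/0.434119 = 1.1440

Final: 1.1440


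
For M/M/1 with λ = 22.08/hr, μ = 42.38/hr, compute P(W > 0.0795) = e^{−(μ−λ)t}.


W ~ Exponential(μ−λ) for M/M/1.
μ − λ = 42.38 − 22.08 = 20.3000
P(W > t) = e^{−(μ−λ)t} = e^{−1.6139} = 0.199120

Final: 0.199120


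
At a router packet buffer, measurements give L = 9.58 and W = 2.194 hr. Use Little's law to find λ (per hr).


λ = L/W = 9.58/2.194 = 4.3665 /hr

Final: 4.3665 /hr


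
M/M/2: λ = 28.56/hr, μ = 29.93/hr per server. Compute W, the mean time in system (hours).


a = 0.9542; ρ = 0.4771; P₀ = 0.353992
Lq = P₀·a^c·ρ/(c!(1−ρ)²) = 0.28124
Wq = Lq/λ = 0.28124/28.56 = 0.009847 hr
W = Wq + 1/μ = 0.009847 + 0.03341 = 0.04326 hr

Final: 0.04326 hr


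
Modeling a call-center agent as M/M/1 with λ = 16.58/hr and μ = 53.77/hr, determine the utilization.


ρ = λ/μ = 16.58/53.77 = 0.3084

Final: 0.3084


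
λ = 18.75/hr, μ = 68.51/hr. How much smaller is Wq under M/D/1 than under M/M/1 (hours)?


ρ = 18.75/68.51 = 0.2737
Wq(M/M/1) = ρ/(μ−λ) = 0.2737/49.76 = 0.005500 hr
Wq(M/D/1) = ρ/(2(μ−λ)) = 0.002750 hr
Savings = 0.005500 − 0.002750 = 0.002750 hr

Final: 0.002750 hr


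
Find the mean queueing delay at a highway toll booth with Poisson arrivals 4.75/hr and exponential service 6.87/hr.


ρ = 4.75/6.87 = 0.6914
Wq = ρ/(μ−λ) = 0.6914/(6.87 − 4.75) = 0.6914/2.12 = 0.3261 hr

Final: 0.3261 hr


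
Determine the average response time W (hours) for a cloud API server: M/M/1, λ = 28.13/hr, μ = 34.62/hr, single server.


W = 1/(μ−λ) = 1/(34.62 − 28.13) = 1/6.49 = 0.1541 hr

Final: 0.1541 hr


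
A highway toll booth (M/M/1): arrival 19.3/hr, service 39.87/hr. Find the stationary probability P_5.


ρ = 19.3/39.87 = 0.4841
P_n = (1−ρ)·ρ^n = (1 − 0.4841)·0.4841^5 = 0.5159·0.026580 = 0.013713

Final: 0.013713


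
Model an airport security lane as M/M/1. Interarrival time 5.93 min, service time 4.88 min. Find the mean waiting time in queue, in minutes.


λ = 60/5.93 = 10.1180 /hr
μ = 60/4.88 = 12.2951 /hr
ρ = λ/μ = 10.1180/12.2951 = 0.8229
Wq = ρ/(μ−λ) = 0.8229/(12.2951−10.1180) = 0.37801 hr
In minutes: 0.37801·60 = 22.680 min

Final: 22.680 min


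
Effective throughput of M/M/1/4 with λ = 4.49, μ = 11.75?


ρ = 0.3821; P_K = (1−ρ)ρ^4/(1−ρ^5) = 0.013283
λ_eff = λ(1 − P_K) = 4.49·(1 − 0.013283) = 4.49·0.986717 = 4.4304 /hr

Final: 4.4304 /hr


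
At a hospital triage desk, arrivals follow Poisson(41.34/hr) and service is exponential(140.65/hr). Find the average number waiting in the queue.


ρ = 41.34/140.65 = 0.2939
Lq = ρ²/(1−ρ) = 0.08639/0.7061 = 0.1224

Final: 0.1224


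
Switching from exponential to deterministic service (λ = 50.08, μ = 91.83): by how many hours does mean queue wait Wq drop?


ρ = 50.08/91.83 = 0.5454
Wq(M/M/1) = ρ/(μ−λ) = 0.5454/41.75 = 0.01306 hr
Wq(M/D/1) = ρ/(2(μ−λ)) = 0.006531 hr
Savings = 0.01306 − 0.006531 = 0.006531 hr

Final: 0.006531 hr


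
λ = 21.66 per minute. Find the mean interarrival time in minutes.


Mean interarrival time = 1/λ = 1/21.66 minute = 0.04617 minute
In minutes: 0.04617 × 1 = 0.04617 min

Final: 0.04617 min


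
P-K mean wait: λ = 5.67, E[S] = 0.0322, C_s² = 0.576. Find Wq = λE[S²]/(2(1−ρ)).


ρ = λ·E[S] = 5.67·0.0322 = 0.1826
E[S²] = E[S]²(1+C_s²) = 0.0322²·(1+0.576) = 0.001634
Wq = λ·E[S²]/(2(1−ρ)) = 5.67·0.001634/(2·0.8174) = 0.005667 hr

Final: 0.005667 hr


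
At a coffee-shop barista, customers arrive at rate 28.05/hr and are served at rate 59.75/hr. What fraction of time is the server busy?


ρ = λ/μ = 28.05/59.75 = 0.4695

Final: 0.4695


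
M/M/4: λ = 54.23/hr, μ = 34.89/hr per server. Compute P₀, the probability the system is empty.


a = λ/μ = 54.23/34.89 = 1.5543; ρ = a/c = 0.3886
Σ_{k=0}^{3} a^k/k! (terms k=0..3) = 1.00000 + 1.55431 + 1.20795 + 0.62584 = 4.38810
Tail: a^4/(4!(1−ρ)) = 5.83653/(24·0.6114) = 0.39774
P₀ = 1/(4.38810 + 0.39774) = 1/4.78584 = 0.208950

Final: 0.208950


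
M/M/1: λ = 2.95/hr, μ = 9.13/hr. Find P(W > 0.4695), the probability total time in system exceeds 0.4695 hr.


W ~ Exponential(μ−λ) for M/M/1.
μ − λ = 9.13 − 2.95 = 6.1800
P(W > t) = e^{−(μ−λ)t} = e^{−2.9015} = 0.054940

Final: 0.054940


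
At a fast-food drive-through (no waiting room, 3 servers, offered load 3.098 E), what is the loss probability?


B(c,a) = (a^c/c!) / Σ_{k=0}^{c} a^k/k!
a^3/3! = 4.955563
Σ terms (k=0..3): 1.00000 + 3.09800 + 4.79880 + 4.95556 = 13.852365
B = 4.955563/13.852365 = 0.357741

Final: 0.357741


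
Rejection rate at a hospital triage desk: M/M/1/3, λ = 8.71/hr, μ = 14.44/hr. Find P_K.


ρ = λ/μ = 8.71/14.44 = 0.6032
P_K = (1−ρ)ρ^K/(1−ρ^(K+1)) = (0.3968·0.219459)/(1 − 0.132374)
= 0.087084/0.867626 = 0.100371

Final: 0.100371


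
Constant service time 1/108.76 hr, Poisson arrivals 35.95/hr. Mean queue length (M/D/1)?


ρ = 35.95/108.76 = 0.3305
M/D/1: Lq = ρ²/(2(1−ρ)) = 0.1093/(2·0.6695) = 0.08160

Final: 0.08160


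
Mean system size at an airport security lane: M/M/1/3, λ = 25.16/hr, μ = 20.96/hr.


ρ = 25.16/20.96 = 1.2004
L = ρ[1 − (K+1)ρ^K + Kρ^(K+1)] / [(1−ρ)(1−ρ^(K+1))]
Numerator: 1.2004·(1 − 4·1.729649 + 3·2.076239) = 0.372263
Denominator: (-0.2004)·(-1.076239) = 0.215659
L = 0.372263/0.215659 = 1.7262

Final: 1.7262


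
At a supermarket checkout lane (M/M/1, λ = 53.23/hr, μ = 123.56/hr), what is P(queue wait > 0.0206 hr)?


ρ = 53.23/123.56 = 0.4308
P(Wq > t) = ρ·e^{−(μ−λ)t} = 0.4308·e^{−1.4488}
= 0.4308·0.234852 = 0.101175

Final: 0.101175


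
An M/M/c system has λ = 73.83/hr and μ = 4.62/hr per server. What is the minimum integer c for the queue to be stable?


Stability requires cμ > λ ⇔ c > λ/μ.
λ/μ = 73.83/4.62 = 15.9805
Minimum integer c = ⌊15.9805⌋ + 1 = 16
Check: 16·4.62 = 73.92 > 73.83, while 15·4.62 = 69.30 ≤ 73.83

Final: 16 servers


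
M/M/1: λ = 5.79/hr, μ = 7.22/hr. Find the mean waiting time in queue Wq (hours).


ρ = 5.79/7.22 = 0.8019
Wq = ρ/(μ−λ) = 0.8019/(7.22 − 5.79) = 0.8019/1.43 = 0.5608 hr

Final: 0.5608 hr


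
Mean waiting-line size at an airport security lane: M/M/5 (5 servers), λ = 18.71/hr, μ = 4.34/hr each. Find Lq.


a = λ/μ = 4.3111; ρ = a/5 = 0.8622
P₀ = 0.007552
Lq = P₀·a^c·ρ / (c!·(1−ρ)²) = 0.007552·1489.08775·0.8622/(120·0.01899)
= 4.25612

Final: 4.25612


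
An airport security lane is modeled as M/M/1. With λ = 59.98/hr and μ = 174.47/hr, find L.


ρ = λ/μ = 59.98/174.47 = 0.3438
L = ρ/(1−ρ) = 0.3438/(1 − 0.3438) = 0.3438/0.6562 = 0.5239

Final: 0.5239


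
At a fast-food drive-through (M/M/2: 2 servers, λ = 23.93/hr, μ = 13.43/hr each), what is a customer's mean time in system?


a = 1.7818; ρ = 0.8909; P₀ = 0.057689
Lq = P₀·a^c·ρ/(c!(1−ρ)²) = 6.85656
Wq = Lq/λ = 6.85656/23.93 = 0.28653 hr
W = Wq + 1/μ = 0.28653 + 0.07446 = 0.36099 hr

Final: 0.36099 hr


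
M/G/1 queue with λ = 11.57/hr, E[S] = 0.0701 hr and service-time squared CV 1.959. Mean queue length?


ρ = λ·E[S] = 11.57·0.0701 = 0.8111
Lq = ρ²(1+C_s²)/(2(1−ρ)) = 0.6578·(1+1.959)/(2·0.1889)
= 0.6578·2.9590/0.3779 = 5.15095

Final: 5.15095


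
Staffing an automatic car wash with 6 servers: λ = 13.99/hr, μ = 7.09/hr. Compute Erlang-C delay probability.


a = λ/μ = 1.9732; ρ = a/6 = 0.3289
P₀ = 0.138822 (from M/M/c formula)
C(c,a) = [a^c/(c!(1−ρ))]·P₀ = [59.02403/(720·0.6711)]·0.138822
= 0.12215·0.138822 = 0.016957

Final: 0.016957


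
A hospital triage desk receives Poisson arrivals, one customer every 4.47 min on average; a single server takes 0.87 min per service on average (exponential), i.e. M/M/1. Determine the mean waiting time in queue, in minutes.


λ = 60/4.47 = 13.4228 /hr
μ = 60/0.87 = 68.9655 /hr
ρ = λ/μ = 13.4228/68.9655 = 0.1946
Wq = ρ/(μ−λ) = 0.1946/(68.9655−13.4228) = 0.003504 hr
In minutes: 0.003504·60 = 0.2102 min

Final: 0.2102 min


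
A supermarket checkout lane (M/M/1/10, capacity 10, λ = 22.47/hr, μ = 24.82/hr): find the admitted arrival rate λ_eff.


ρ = 0.9053; P_K = (1−ρ)ρ^10/(1−ρ^11) = 0.052643
λ_eff = λ(1 − P_K) = 22.47·(1 − 0.052643) = 22.47·0.947357 = 21.2871 /hr

Final: 21.2871 /hr


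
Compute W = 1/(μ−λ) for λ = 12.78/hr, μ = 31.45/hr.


W = 1/(μ−λ) = 1/(31.45 − 12.78) = 1/18.67 = 0.05356 hr

Final: 0.05356 hr


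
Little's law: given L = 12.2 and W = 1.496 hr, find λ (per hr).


λ = L/W = 12.2/1.496 = 8.1551 /hr

Final: 8.1551 /hr


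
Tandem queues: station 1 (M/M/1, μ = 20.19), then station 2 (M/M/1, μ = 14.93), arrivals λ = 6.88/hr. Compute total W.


Each node sees arrival rate λ = 6.88/hr (tandem ⇒ throughput preserved).
W₁ = 1/(μ₁−λ) = 1/(20.19−6.88) = 0.07513 hr
W₂ = 1/(μ₂−λ) = 1/(14.93−6.88) = 0.12422 hr
W_total = W₁ + W₂ = 0.07513 + 0.12422 = 0.19936 hr

Final: 0.19936 hr


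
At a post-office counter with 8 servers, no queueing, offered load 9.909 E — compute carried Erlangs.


B(8,9.909) = 0.334040 (Erlang-B)
Carried load = a(1 − B) = 9.909·(1 − 0.334040) = 9.909·0.665960 = 6.5990 E

Final: 6.5990 Erlangs


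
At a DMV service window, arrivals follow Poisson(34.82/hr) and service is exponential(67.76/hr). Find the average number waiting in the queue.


ρ = 34.82/67.76 = 0.5139
Lq = ρ²/(1−ρ) = 0.2641/0.4861 = 0.5432

Final: 0.5432


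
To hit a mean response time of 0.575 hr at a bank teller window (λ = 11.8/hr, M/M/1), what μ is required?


W = 1/(μ−λ) ⇒ μ − λ = 1/W = 1/0.575 = 1.7391
μ = λ + 1/W = 11.8 + 1.7391 = 13.5391 per hr

Final: 13.5391 /hr


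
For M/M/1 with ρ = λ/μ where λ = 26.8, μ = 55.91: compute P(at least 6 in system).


ρ = 26.8/55.91 = 0.4793
P(N ≥ n) = ρ^n = 0.4793^6 = 0.012130

Final: 0.012130


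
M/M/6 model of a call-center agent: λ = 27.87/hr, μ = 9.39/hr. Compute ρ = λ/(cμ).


ρ = λ/(cμ) = 27.87/(6·9.39) = 27.87/56.34 = 0.4947

Final: 0.4947


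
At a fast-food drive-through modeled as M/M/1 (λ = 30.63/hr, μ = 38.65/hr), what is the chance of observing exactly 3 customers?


ρ = 30.63/38.65 = 0.7925
P_n = (1−ρ)·ρ^n = (1 − 0.7925)·0.7925^3 = 0.2075·0.497728 = 0.103280

Final: 0.103280


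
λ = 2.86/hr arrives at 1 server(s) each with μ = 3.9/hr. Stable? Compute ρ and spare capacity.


Total capacity cμ = 1·3.9 = 3.90/hr
ρ = λ/(cμ) = 2.86/3.90 = 0.7333
Stable ⇔ ρ < 1: YES
Spare capacity = cμ − λ = 3.90 − 2.86 = 1.04/hr

Final: ρ = 0.7333; stable; margin = 1.04/hr


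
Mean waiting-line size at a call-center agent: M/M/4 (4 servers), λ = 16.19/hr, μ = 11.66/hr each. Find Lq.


a = λ/μ = 1.3885; ρ = a/4 = 0.3471
P₀ = 0.247778
Lq = P₀·a^c·ρ / (c!·(1−ρ)²) = 0.247778·3.71701·0.3471/(24·0.42624)
= 0.03125

Final: 0.03125


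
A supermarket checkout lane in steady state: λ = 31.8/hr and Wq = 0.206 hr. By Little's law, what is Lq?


Lq = λWq = 31.8·0.206 = 6.5508

Final: 6.5508


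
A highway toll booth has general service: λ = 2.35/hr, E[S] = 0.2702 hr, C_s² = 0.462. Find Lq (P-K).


ρ = λ·E[S] = 2.35·0.2702 = 0.6350
Lq = ρ²(1+C_s²)/(2(1−ρ)) = 0.4032·(1+0.462)/(2·0.3650)
= 0.4032·1.4620/0.7301 = 0.80741

Final: 0.80741


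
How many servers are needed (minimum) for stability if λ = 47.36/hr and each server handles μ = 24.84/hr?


Stability requires cμ > λ ⇔ c > λ/μ.
λ/μ = 47.36/24.84 = 1.9066
Minimum integer c = ⌊1.9066⌋ + 1 = 2
Check: 2·24.84 = 49.68 > 47.36, while 1·24.84 = 24.84 ≤ 47.36

Final: 2 servers


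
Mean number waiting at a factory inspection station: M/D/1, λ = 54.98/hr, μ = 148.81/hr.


ρ = 54.98/148.81 = 0.3695
M/D/1: Lq = ρ²/(2(1−ρ)) = 0.1365/(2·0.6305) = 0.10824

Final: 0.10824


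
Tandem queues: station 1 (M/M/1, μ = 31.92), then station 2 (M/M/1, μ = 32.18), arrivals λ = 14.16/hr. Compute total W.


Each node sees arrival rate λ = 14.16/hr (tandem ⇒ throughput preserved).
W₁ = 1/(μ₁−λ) = 1/(31.92−14.16) = 0.05631 hr
W₂ = 1/(μ₂−λ) = 1/(32.18−14.16) = 0.05549 hr
W_total = W₁ + W₂ = 0.05631 + 0.05549 = 0.11180 hr

Final: 0.11180 hr


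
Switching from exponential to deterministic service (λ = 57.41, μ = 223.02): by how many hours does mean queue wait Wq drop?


ρ = 57.41/223.02 = 0.2574
Wq(M/M/1) = ρ/(μ−λ) = 0.2574/165.61 = 0.001554 hr
Wq(M/D/1) = ρ/(2(μ−λ)) = 0.0007772 hr
Savings = 0.001554 − 0.0007772 = 0.0007772 hr

Final: 0.0007772 hr


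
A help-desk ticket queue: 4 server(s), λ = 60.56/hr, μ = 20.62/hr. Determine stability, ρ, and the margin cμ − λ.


Total capacity cμ = 4·20.62 = 82.48/hr
ρ = λ/(cμ) = 60.56/82.48 = 0.7342
Stable ⇔ ρ < 1: YES
Spare capacity = cμ − λ = 82.48 − 60.56 = 21.92/hr

Final: ρ = 0.7342; stable; margin = 21.92/hr


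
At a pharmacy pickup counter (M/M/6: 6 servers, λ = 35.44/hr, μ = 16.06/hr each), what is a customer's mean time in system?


a = 2.2067; ρ = 0.3678; P₀ = 0.109765
Lq = P₀·a^c·ρ/(c!(1−ρ)²) = 0.01620
Wq = Lq/λ = 0.01620/35.44 = 0.0004571 hr
W = Wq + 1/μ = 0.0004571 + 0.06227 = 0.06272 hr

Final: 0.06272 hr


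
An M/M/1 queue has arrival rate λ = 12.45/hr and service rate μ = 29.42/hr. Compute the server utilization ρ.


ρ = λ/μ = 12.45/29.42 = 0.4232

Final: 0.4232


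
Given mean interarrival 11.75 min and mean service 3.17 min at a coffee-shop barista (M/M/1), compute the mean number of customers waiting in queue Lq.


λ = 60/11.75 = 5.1064 /hr
μ = 60/3.17 = 18.9274 /hr
ρ = λ/μ = 5.1064/18.9274 = 0.2698
Lq = ρ²/(1−ρ) = 0.07279/0.7302 = 0.09968

Final: 0.09968


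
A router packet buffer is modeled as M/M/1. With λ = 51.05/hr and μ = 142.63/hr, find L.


ρ = λ/μ = 51.05/142.63 = 0.3579
L = ρ/(1−ρ) = 0.3579/(1 − 0.3579) = 0.3579/0.6421 = 0.5574

Final: 0.5574


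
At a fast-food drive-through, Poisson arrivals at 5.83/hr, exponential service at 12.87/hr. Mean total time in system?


W = 1/(μ−λ) = 1/(12.87 − 5.83) = 1/7.04 = 0.1420 hr

Final: 0.1420 hr


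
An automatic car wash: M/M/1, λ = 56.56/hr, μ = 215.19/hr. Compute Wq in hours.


ρ = 56.56/215.19 = 0.2628
Wq = ρ/(μ−λ) = 0.2628/(215.19 − 56.56) = 0.2628/158.63 = 0.001657 hr

Final: 0.001657 hr


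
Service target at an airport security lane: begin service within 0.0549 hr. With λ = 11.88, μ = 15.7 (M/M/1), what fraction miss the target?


ρ = 11.88/15.7 = 0.7567
P(Wq > t) = ρ·e^{−(μ−λ)t} = 0.7567·e^{−0.2097}
= 0.7567·0.810813 = 0.613532

Final: 0.613532


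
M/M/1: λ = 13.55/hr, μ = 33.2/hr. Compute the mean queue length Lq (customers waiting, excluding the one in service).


ρ = 13.55/33.2 = 0.4081
Lq = ρ²/(1−ρ) = 0.1666/0.5919 = 0.2814

Final: 0.2814


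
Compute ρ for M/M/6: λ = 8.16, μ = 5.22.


ρ = λ/(cμ) = 8.16/(6·5.22) = 8.16/31.32 = 0.2605

Final: 0.2605


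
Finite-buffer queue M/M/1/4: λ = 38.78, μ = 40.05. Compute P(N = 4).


ρ = λ/μ = 38.78/40.05 = 0.9683
P_K = (1−ρ)ρ^K/(1−ρ^(K+1)) = (0.03171·0.879065)/(1 − 0.851190)
= 0.027875/0.148810 = 0.187322

Final: 0.187322


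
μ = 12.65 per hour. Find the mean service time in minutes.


Mean service time = 1/μ = 1/12.65 hour = 0.07905 hour
In minutes: 0.07905 × 60 = 4.7431 min

Final: 4.7431 min


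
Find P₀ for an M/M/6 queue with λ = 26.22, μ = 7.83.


a = λ/μ = 26.22/7.83 = 3.3487; ρ = a/c = 0.5581
Σ_{k=0}^{5} a^k/k! (terms k=0..5) = 1.00000 + 3.34866 + 5.60676 + 6.25837 + 5.23929 + 3.50892 = 24.96200
Tail: a^6/(6!(1−ρ)) = 1410.02091/(720·0.4419) = 4.43179
P₀ = 1/(24.96200 + 4.43179) = 1/29.39379 = 0.034021

Final: 0.034021


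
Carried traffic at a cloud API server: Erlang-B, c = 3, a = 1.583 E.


B(3,1.583) = 0.147015 (Erlang-B)
Carried load = a(1 − B) = 1.583·(1 − 0.147015) = 1.583·0.852985 = 1.3503 E

Final: 1.3503 Erlangs


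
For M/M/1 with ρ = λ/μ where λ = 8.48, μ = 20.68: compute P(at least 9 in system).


ρ = 8.48/20.68 = 0.4101
P(N ≥ n) = ρ^n = 0.4101^9 = 0.0003278

Final: 0.0003278


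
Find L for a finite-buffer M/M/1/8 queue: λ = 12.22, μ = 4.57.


ρ = 12.22/4.57 = 2.6740
L = ρ[1 − (K+1)ρ^K + Kρ^(K+1)] / [(1−ρ)(1−ρ^(K+1))]
Numerator: 2.6740·(1 − 9·2613.605568 + 8·6988.678346) = 86604.173903
Denominator: (-1.6740)·(-6987.678346) = 11697.098325
L = 86604.173903/11697.098325 = 7.4039

Final: 7.4039


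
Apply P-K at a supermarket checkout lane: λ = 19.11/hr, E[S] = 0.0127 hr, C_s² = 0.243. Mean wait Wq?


ρ = λ·E[S] = 19.11·0.0127 = 0.2427
E[S²] = E[S]²(1+C_s²) = 0.0127²·(1+0.243) = 0.0002005
Wq = λ·E[S²]/(2(1−ρ)) = 19.11·0.0002005/(2·0.7573) = 0.002530 hr

Final: 0.002530 hr


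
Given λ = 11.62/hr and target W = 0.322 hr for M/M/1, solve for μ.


W = 1/(μ−λ) ⇒ μ − λ = 1/W = 1/0.322 = 3.1056
μ = λ + 1/W = 11.62 + 3.1056 = 14.7256 per hr

Final: 14.7256 /hr


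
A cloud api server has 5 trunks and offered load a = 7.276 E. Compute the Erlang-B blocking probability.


B(c,a) = (a^c/c!) / Σ_{k=0}^{c} a^k/k!
a^5/5! = 169.934754
Σ terms (k=0..5): 1.00000 + 7.27600 + 26.47009 + 64.19879 + 116.77759 + 169.93475 = 385.657221
B = 169.934754/385.657221 = 0.440637

Final: 0.440637


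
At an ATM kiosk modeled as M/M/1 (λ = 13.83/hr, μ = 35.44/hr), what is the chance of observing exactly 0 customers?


ρ = 13.83/35.44 = 0.3902
P_n = (1−ρ)·ρ^n = (1 − 0.3902)·0.3902^0 = 0.6098·1.000000 = 0.609763

Final: 0.609763


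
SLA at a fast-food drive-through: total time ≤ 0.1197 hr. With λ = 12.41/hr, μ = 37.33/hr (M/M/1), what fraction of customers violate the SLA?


W ~ Exponential(μ−λ) for M/M/1.
μ − λ = 37.33 − 12.41 = 24.9200
P(W > t) = e^{−(μ−λ)t} = e^{−2.9829} = 0.050645

Final: 0.050645


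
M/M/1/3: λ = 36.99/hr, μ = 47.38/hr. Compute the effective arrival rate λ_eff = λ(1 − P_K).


ρ = 0.7807; P_K = (1−ρ)ρ^3/(1−ρ^4) = 0.166028
λ_eff = λ(1 − P_K) = 36.99·(1 − 0.166028) = 36.99·0.833972 = 30.8486 /hr

Final: 30.8486 /hr


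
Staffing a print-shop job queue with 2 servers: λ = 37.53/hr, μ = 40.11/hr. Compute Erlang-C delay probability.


a = λ/μ = 0.9357; ρ = a/2 = 0.4678
P₀ = 0.362548 (from M/M/c formula)
C(c,a) = [a^c/(c!(1−ρ))]·P₀ = [0.87549/(2·0.5322)]·0.362548
= 0.82258·0.362548 = 0.298225

Final: 0.298225


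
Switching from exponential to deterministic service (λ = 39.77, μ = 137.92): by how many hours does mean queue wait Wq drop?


ρ = 39.77/137.92 = 0.2884
Wq(M/M/1) = ρ/(μ−λ) = 0.2884/98.15 = 0.002938 hr
Wq(M/D/1) = ρ/(2(μ−λ)) = 0.001469 hr
Savings = 0.002938 − 0.001469 = 0.001469 hr

Final: 0.001469 hr


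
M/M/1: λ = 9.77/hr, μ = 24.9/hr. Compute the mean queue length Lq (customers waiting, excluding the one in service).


ρ = 9.77/24.9 = 0.3924
Lq = ρ²/(1−ρ) = 0.1540/0.6076 = 0.2534

Final: 0.2534


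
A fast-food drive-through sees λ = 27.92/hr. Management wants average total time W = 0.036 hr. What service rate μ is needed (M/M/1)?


W = 1/(μ−λ) ⇒ μ − λ = 1/W = 1/0.036 = 27.7778
μ = λ + 1/W = 27.92 + 27.7778 = 55.6978 per hr

Final: 55.6978 /hr


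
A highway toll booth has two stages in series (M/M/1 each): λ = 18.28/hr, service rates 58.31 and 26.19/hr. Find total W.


Each node sees arrival rate λ = 18.28/hr (tandem ⇒ throughput preserved).
W₁ = 1/(μ₁−λ) = 1/(58.31−18.28) = 0.02498 hr
W₂ = 1/(μ₂−λ) = 1/(26.19−18.28) = 0.12642 hr
W_total = W₁ + W₂ = 0.02498 + 0.12642 = 0.15140 hr

Final: 0.15140 hr


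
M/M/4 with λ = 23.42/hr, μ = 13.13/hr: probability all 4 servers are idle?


a = λ/μ = 23.42/13.13 = 1.7837; ρ = a/c = 0.4459
Σ_{k=0}^{3} a^k/k! (terms k=0..3) = 1.00000 + 1.78370 + 1.59080 + 0.94583 = 5.32033
Tail: a^4/(4!(1−ρ)) = 10.12252/(24·0.5541) = 0.76122
P₀ = 1/(5.32033 + 0.76122) = 1/6.08155 = 0.164432

Final: 0.164432


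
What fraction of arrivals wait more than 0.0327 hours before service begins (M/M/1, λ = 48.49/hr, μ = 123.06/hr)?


ρ = 48.49/123.06 = 0.3940
P(Wq > t) = ρ·e^{−(μ−λ)t} = 0.3940·e^{−2.4384}
= 0.3940·0.087297 = 0.034398

Final: 0.034398


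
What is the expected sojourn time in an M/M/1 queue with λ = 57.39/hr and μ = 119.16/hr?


W = 1/(μ−λ) = 1/(119.16 − 57.39) = 1/61.77 = 0.01619 hr

Final: 0.01619 hr


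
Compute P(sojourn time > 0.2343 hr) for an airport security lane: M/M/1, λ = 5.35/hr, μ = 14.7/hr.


W ~ Exponential(μ−λ) for M/M/1.
μ − λ = 14.7 − 5.35 = 9.3500
P(W > t) = e^{−(μ−λ)t} = e^{−2.1907} = 0.111838

Final: 0.111838


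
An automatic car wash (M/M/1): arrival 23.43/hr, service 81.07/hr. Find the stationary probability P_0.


ρ = 23.43/81.07 = 0.2890
P_n = (1−ρ)·ρ^n = (1 − 0.2890)·0.2890^0 = 0.7110·1.000000 = 0.710991

Final: 0.710991


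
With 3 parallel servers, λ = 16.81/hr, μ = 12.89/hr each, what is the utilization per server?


ρ = λ/(cμ) = 16.81/(3·12.89) = 16.81/38.67 = 0.4347

Final: 0.4347


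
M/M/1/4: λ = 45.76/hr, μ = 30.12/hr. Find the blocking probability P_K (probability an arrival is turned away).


ρ = λ/μ = 45.76/30.12 = 1.5193
P_K = (1−ρ)ρ^K/(1−ρ^(K+1)) = (-0.5193·5.327509)/(1 − 8.093852)
= -2.766343/-7.093852 = 0.389963

Final: 0.389963


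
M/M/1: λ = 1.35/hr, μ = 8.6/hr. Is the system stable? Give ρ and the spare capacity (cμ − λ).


Total capacity cμ = 1·8.6 = 8.60/hr
ρ = λ/(cμ) = 1.35/8.60 = 0.1570
Stable ⇔ ρ < 1: YES
Spare capacity = cμ − λ = 8.60 − 1.35 = 7.25/hr

Final: ρ = 0.1570; stable; margin = 7.25/hr


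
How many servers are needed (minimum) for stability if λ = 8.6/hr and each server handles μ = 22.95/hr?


Stability requires cμ > λ ⇔ c > λ/μ.
λ/μ = 8.6/22.95 = 0.3747
Minimum integer c = ⌊0.3747⌋ + 1 = 1
Check: 1·22.95 = 22.95 > 8.6, while 0·22.95 = 0.00 ≤ 8.6

Final: 1 servers


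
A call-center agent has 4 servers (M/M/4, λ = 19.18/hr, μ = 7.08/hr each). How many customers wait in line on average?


a = λ/μ = 2.7090; ρ = a/4 = 0.6773
P₀ = 0.056672
Lq = P₀·a^c·ρ / (c!·(1−ρ)²) = 0.056672·53.85938·0.6773/(24·0.10416)
= 0.82693

Final: 0.82693


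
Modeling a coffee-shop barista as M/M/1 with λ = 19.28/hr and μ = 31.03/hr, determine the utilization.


ρ = λ/μ = 19.28/31.03 = 0.6213

Final: 0.6213


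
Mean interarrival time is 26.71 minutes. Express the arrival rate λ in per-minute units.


λ = 1/(interarrival time) in consistent units.
1 minute = 1 min, so λ = 1/26.71 = 0.03744 per minute

Final: 0.03744 /min


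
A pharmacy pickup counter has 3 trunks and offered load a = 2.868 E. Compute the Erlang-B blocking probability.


B(c,a) = (a^c/c!) / Σ_{k=0}^{c} a^k/k!
a^3/3! = 3.931753
Σ terms (k=0..3): 1.00000 + 2.86800 + 4.11271 + 3.93175 = 11.912465
B = 3.931753/11.912465 = 0.330054

Final: 0.330054


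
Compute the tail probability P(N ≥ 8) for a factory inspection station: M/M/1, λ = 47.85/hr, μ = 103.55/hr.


ρ = 47.85/103.55 = 0.4621
P(N ≥ n) = ρ^n = 0.4621^8 = 0.002079

Final: 0.002079


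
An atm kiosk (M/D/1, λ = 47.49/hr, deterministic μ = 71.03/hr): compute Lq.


ρ = 47.49/71.03 = 0.6686
M/D/1: Lq = ρ²/(2(1−ρ)) = 0.4470/(2·0.3314) = 0.67441

Final: 0.67441


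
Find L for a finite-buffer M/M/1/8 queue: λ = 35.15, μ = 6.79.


ρ = 35.15/6.79 = 5.1767
L = ρ[1 − (K+1)ρ^K + Kρ^(K+1)] / [(1−ρ)(1−ρ^(K+1))]
Numerator: 5.1767·(1 − 9·515756.180040 + 8·2669930.740559) = 86542723.393186
Denominator: (-4.1767)·(-2669929.740559) = 11151576.942896
L = 86542723.393186/11151576.942896 = 7.7606

Final: 7.7606


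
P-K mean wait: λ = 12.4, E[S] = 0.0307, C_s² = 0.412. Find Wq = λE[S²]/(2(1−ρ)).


ρ = λ·E[S] = 12.4·0.0307 = 0.3807
E[S²] = E[S]²(1+C_s²) = 0.0307²·(1+0.412) = 0.001331
Wq = λ·E[S²]/(2(1−ρ)) = 12.4·0.001331/(2·0.6193) = 0.01332 hr

Final: 0.01332 hr


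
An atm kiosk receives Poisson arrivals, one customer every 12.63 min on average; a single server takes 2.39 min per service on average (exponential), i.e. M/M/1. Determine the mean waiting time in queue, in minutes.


λ = 60/12.63 = 4.7506 /hr
μ = 60/2.39 = 25.1046 /hr
ρ = λ/μ = 4.7506/25.1046 = 0.1892
Wq = ρ/(μ−λ) = 0.1892/(25.1046−4.7506) = 0.009297 hr
In minutes: 0.009297·60 = 0.5578 min

Final: 0.5578 min


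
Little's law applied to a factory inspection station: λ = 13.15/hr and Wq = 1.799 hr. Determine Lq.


Lq = λWq = 13.15·1.799 = 23.6568

Final: 23.6568


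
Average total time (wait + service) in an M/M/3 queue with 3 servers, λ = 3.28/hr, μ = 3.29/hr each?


a = 0.9970; ρ = 0.3323; P₀ = 0.364793
Lq = P₀·a^c·ρ/(c!(1−ρ)²) = 0.04491
Wq = Lq/λ = 0.04491/3.28 = 0.01369 hr
W = Wq + 1/μ = 0.01369 + 0.30395 = 0.31764 hr

Final: 0.31764 hr


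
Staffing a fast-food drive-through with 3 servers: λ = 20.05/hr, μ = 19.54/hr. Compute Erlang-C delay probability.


a = λ/μ = 1.0261; ρ = a/3 = 0.3420
P₀ = 0.353832 (from M/M/c formula)
C(c,a) = [a^c/(c!(1−ρ))]·P₀ = [1.08036/(6·0.6580)]·0.353832
= 0.27366·0.353832 = 0.096830

Final: 0.096830


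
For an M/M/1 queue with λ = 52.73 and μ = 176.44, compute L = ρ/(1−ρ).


ρ = λ/μ = 52.73/176.44 = 0.2989
L = ρ/(1−ρ) = 0.2989/(1 − 0.2989) = 0.2989/0.7011 = 0.4262

Final: 0.4262


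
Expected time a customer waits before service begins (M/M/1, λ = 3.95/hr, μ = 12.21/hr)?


ρ = 3.95/12.21 = 0.3235
Wq = ρ/(μ−λ) = 0.3235/(12.21 − 3.95) = 0.3235/8.26 = 0.03917 hr

Final: 0.03917 hr


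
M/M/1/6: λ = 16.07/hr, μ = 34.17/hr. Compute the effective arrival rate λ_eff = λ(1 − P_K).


ρ = 0.4703; P_K = (1−ρ)ρ^6/(1−ρ^7) = 0.005761
λ_eff = λ(1 − P_K) = 16.07·(1 − 0.005761) = 16.07·0.994239 = 15.9774 /hr

Final: 15.9774 /hr


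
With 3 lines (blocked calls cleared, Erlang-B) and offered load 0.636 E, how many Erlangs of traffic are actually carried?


B(3,0.636) = 0.022793 (Erlang-B)
Carried load = a(1 − B) = 0.636·(1 − 0.022793) = 0.636·0.977207 = 0.6215 E

Final: 0.6215 Erlangs


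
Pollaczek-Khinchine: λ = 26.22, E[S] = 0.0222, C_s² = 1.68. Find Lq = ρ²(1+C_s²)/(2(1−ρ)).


ρ = λ·E[S] = 26.22·0.0222 = 0.5821
Lq = ρ²(1+C_s²)/(2(1−ρ)) = 0.3388·(1+1.68)/(2·0.4179)
= 0.3388·2.6800/0.8358 = 1.08639

Final: 1.08639


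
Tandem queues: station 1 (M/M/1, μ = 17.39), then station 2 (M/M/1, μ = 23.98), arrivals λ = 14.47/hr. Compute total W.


Each node sees arrival rate λ = 14.47/hr (tandem ⇒ throughput preserved).
W₁ = 1/(μ₁−λ) = 1/(17.39−14.47) = 0.34247 hr
W₂ = 1/(μ₂−λ) = 1/(23.98−14.47) = 0.10515 hr
W_total = W₁ + W₂ = 0.34247 + 0.10515 = 0.44762 hr

Final: 0.44762 hr


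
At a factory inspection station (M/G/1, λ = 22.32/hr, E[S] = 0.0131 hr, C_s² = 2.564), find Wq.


ρ = λ·E[S] = 22.32·0.0131 = 0.2924
E[S²] = E[S]²(1+C_s²) = 0.0131²·(1+2.564) = 0.0006116
Wq = λ·E[S²]/(2(1−ρ)) = 22.32·0.0006116/(2·0.7076) = 0.009646 hr

Final: 0.009646 hr


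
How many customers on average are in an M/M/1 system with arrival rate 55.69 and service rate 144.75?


ρ = λ/μ = 55.69/144.75 = 0.3847
L = ρ/(1−ρ) = 0.3847/(1 − 0.3847) = 0.3847/0.6153 = 0.6253

Final: 0.6253


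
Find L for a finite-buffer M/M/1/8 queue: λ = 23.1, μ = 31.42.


ρ = 23.1/31.42 = 0.7352
L = ρ[1 − (K+1)ρ^K + Kρ^(K+1)] / [(1−ρ)(1−ρ^(K+1))]
Numerator: 0.7352·(1 − 9·0.085358 + 8·0.062756) = 0.539504
Denominator: (0.2648)·(0.937244) = 0.248182
L = 0.539504/0.248182 = 2.1738

Final: 2.1738


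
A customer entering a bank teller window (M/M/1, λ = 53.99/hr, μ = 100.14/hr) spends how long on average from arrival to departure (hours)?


W = 1/(μ−λ) = 1/(100.14 − 53.99) = 1/46.15 = 0.02167 hr

Final: 0.02167 hr


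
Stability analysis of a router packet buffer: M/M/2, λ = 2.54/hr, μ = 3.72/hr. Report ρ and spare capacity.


Total capacity cμ = 2·3.72 = 7.44/hr
ρ = λ/(cμ) = 2.54/7.44 = 0.3414
Stable ⇔ ρ < 1: YES
Spare capacity = cμ − λ = 7.44 − 2.54 = 4.90/hr

Final: ρ = 0.3414; stable; margin = 4.90/hr


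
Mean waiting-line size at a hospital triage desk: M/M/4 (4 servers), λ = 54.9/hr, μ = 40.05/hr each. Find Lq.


a = λ/μ = 1.3708; ρ = a/4 = 0.3427
P₀ = 0.252306
Lq = P₀·a^c·ρ / (c!·(1−ρ)²) = 0.252306·3.53085·0.3427/(24·0.43205)
= 0.02944

Final: 0.02944


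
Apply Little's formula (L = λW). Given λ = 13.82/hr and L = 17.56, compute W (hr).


W = L/λ = 17.56/13.82 = 1.2706 hr

Final: 1.2706 hr


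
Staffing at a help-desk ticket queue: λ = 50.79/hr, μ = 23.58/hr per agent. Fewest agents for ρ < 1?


Stability requires cμ > λ ⇔ c > λ/μ.
λ/μ = 50.79/23.58 = 2.1539
Minimum integer c = ⌊2.1539⌋ + 1 = 3
Check: 3·23.58 = 70.74 > 50.79, while 2·23.58 = 47.16 ≤ 50.79

Final: 3 servers


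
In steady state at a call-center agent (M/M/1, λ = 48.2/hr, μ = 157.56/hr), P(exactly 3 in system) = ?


ρ = 48.2/157.56 = 0.3059
P_n = (1−ρ)·ρ^n = (1 − 0.3059)·0.3059^3 = 0.6941·0.028629 = 0.019871

Final: 0.019871


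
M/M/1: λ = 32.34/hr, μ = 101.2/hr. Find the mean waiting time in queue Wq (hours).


ρ = 32.34/101.2 = 0.3196
Wq = ρ/(μ−λ) = 0.3196/(101.2 − 32.34) = 0.3196/68.86 = 0.004641 hr

Final: 0.004641 hr


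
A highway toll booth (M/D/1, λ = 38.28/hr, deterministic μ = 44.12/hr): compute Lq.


ρ = 38.28/44.12 = 0.8676
M/D/1: Lq = ρ²/(2(1−ρ)) = 0.7528/(2·0.1324) = 2.84358

Final: 2.84358


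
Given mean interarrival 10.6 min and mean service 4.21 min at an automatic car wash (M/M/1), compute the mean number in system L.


λ = 60/10.6 = 5.6604 /hr
μ = 60/4.21 = 14.2518 /hr
ρ = λ/μ = 5.6604/14.2518 = 0.3972
L = ρ/(1−ρ) = 0.3972/0.6028 = 0.6588

Final: 0.6588


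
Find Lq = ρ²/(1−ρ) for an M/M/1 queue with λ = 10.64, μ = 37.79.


ρ = 10.64/37.79 = 0.2816
Lq = ρ²/(1−ρ) = 0.07927/0.7184 = 0.1103

Final: 0.1103


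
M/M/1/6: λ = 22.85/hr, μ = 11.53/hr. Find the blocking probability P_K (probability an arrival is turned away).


ρ = λ/μ = 22.85/11.53 = 1.9818
P_K = (1−ρ)ρ^K/(1−ρ^(K+1)) = (-0.9818·60.581690)/(1 − 120.059984)
= -59.478294/-119.059984 = 0.499566

Final: 0.499566


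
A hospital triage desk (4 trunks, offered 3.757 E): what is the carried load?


B(4,3.757) = 0.286708 (Erlang-B)
Carried load = a(1 − B) = 3.757·(1 − 0.286708) = 3.757·0.713292 = 2.6798 E

Final: 2.6798 Erlangs


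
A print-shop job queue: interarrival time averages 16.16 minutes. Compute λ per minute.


λ = 1/(interarrival time) in consistent units.
1 minute = 1 min, so λ = 1/16.16 = 0.06188 per minute

Final: 0.06188 /min


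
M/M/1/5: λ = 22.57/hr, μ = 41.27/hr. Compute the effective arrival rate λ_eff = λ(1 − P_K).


ρ = 0.5469; P_K = (1−ρ)ρ^5/(1−ρ^6) = 0.022776
λ_eff = λ(1 − P_K) = 22.57·(1 − 0.022776) = 22.57·0.977224 = 22.0560 /hr

Final: 22.0560 /hr


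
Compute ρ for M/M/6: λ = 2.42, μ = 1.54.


ρ = λ/(cμ) = 2.42/(6·1.54) = 2.42/9.24 = 0.2619

Final: 0.2619


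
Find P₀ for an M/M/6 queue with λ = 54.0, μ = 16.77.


a = λ/μ = 54.0/16.77 = 3.2200; ρ = a/c = 0.5367
Σ_{k=0}^{5} a^k/k! (terms k=0..5) = 1.00000 + 3.22004 + 5.18432 + 5.56456 + 4.47952 + 2.88484 = 22.33328
Tail: a^6/(6!(1−ρ)) = 1114.71587/(720·0.4633) = 3.34152
P₀ = 1/(22.33328 + 3.34152) = 1/25.67479 = 0.038949

Final: 0.038949


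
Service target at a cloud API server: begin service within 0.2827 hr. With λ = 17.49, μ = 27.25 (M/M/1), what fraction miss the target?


ρ = 17.49/27.25 = 0.6418
P(Wq > t) = ρ·e^{−(μ−λ)t} = 0.6418·e^{−2.7592}
= 0.6418·0.063345 = 0.040657

Final: 0.040657


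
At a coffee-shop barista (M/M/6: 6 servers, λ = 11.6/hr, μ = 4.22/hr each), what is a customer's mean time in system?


a = 2.7488; ρ = 0.4581; P₀ = 0.063368
Lq = P₀·a^c·ρ/(c!(1−ρ)²) = 0.05924
Wq = Lq/λ = 0.05924/11.6 = 0.005107 hr
W = Wq + 1/μ = 0.005107 + 0.23697 = 0.24207 hr

Final: 0.24207 hr


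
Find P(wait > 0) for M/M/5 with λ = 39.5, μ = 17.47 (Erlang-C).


a = λ/μ = 2.2610; ρ = a/5 = 0.4522
P₀ = 0.102760 (from M/M/c formula)
C(c,a) = [a^c/(c!(1−ρ))]·P₀ = [59.09095/(120·0.5478)]·0.102760
= 0.89892·0.102760 = 0.092373

Final: 0.092373


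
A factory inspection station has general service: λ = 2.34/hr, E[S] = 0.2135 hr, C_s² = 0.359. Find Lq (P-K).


ρ = λ·E[S] = 2.34·0.2135 = 0.4996
Lq = ρ²(1+C_s²)/(2(1−ρ)) = 0.2496·(1+0.359)/(2·0.5004)
= 0.2496·1.3590/1.0008 = 0.33892

Final: 0.33892


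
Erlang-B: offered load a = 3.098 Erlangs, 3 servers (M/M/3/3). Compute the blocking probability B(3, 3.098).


B(c,a) = (a^c/c!) / Σ_{k=0}^{c} a^k/k!
a^3/3! = 4.955563
Σ terms (k=0..3): 1.00000 + 3.09800 + 4.79880 + 4.95556 = 13.852365
B = 4.955563/13.852365 = 0.357741

Final: 0.357741


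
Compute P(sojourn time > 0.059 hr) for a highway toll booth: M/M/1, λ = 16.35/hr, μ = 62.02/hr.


W ~ Exponential(μ−λ) for M/M/1.
μ − λ = 62.02 − 16.35 = 45.6700
P(W > t) = e^{−(μ−λ)t} = e^{−2.6945} = 0.067574

Final: 0.067574


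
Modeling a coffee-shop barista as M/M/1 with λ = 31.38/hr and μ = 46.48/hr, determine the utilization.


ρ = λ/μ = 31.38/46.48 = 0.6751

Final: 0.6751


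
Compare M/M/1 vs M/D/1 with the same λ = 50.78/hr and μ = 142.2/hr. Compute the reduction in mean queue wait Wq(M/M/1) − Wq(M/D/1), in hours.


ρ = 50.78/142.2 = 0.3571
Wq(M/M/1) = ρ/(μ−λ) = 0.3571/91.42 = 0.003906 hr
Wq(M/D/1) = ρ/(2(μ−λ)) = 0.001953 hr
Savings = 0.003906 − 0.001953 = 0.001953 hr

Final: 0.001953 hr


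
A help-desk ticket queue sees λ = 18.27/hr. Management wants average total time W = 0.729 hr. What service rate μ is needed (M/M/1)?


W = 1/(μ−λ) ⇒ μ − λ = 1/W = 1/0.729 = 1.3717
μ = λ + 1/W = 18.27 + 1.3717 = 19.6417 per hr

Final: 19.6417 /hr


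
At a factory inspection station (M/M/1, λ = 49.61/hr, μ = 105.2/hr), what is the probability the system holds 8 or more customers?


ρ = 49.61/105.2 = 0.4716
P(N ≥ n) = ρ^n = 0.4716^8 = 0.002446

Final: 0.002446


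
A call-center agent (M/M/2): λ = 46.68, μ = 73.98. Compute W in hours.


a = 0.6310; ρ = 0.3155; P₀ = 0.520345
Lq = P₀·a^c·ρ/(c!(1−ρ)²) = 0.06975
Wq = Lq/λ = 0.06975/46.68 = 0.001494 hr
W = Wq + 1/μ = 0.001494 + 0.01352 = 0.01501 hr

Final: 0.01501 hr


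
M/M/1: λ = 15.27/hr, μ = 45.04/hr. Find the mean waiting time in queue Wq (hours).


ρ = 15.27/45.04 = 0.3390
Wq = ρ/(μ−λ) = 0.3390/(45.04 − 15.27) = 0.3390/29.77 = 0.01139 hr

Final: 0.01139 hr


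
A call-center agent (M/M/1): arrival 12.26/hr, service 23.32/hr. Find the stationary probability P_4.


ρ = 12.26/23.32 = 0.5257
P_n = (1−ρ)·ρ^n = (1 − 0.5257)·0.5257^4 = 0.4743·0.076392 = 0.036230

Final: 0.036230


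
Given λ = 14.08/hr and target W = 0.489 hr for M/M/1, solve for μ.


W = 1/(μ−λ) ⇒ μ − λ = 1/W = 1/0.489 = 2.0450
μ = λ + 1/W = 14.08 + 2.0450 = 16.1250 per hr

Final: 16.1250 /hr


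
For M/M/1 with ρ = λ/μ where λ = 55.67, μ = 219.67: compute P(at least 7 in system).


ρ = 55.67/219.67 = 0.2534
P(N ≥ n) = ρ^n = 0.2534^7 = 0.00006714

Final: 0.00006714
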